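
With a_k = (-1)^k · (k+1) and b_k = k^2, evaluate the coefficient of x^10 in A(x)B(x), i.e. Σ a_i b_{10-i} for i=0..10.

30

This is [x^10] in the product of the two ordinary generating functions.
Σ = 1·100 − 2·81 + 3·64 − 4·49 + 5·36 − 6·25 + 7·16 − 8·9 + 9·4 − 10·1 + 11·0 = 30.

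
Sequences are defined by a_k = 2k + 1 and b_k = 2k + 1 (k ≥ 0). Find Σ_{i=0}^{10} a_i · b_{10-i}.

891

This is [x^10] in the product of the two ordinary generating functions.
Σ = 1·21 + 3·19 + 5·17 + 7·15 + 9·13 + 11·11 + 13·9 + 15·7 + 17·5 + 19·3 + 21·1 = 891.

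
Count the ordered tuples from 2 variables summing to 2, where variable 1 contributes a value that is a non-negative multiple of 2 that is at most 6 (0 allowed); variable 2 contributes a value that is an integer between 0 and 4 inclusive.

2

The generating function for the choices is (1 + z² + z⁴ + z⁶)·(1 + z + z² + z³ + z⁴); the count is [z²].
(1 + z² + z⁴ + z⁶) has coefficients 1,0,1 for degrees 0…2.
(1 + z + z² + z³ + z⁴) has coefficients 1,1,1 for degrees 0…2.
[z²] = 1·1 + 1·1 = 2.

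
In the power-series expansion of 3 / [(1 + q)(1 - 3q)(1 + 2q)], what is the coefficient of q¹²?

Partial fractions give a closed form: a_n = (-3/4)·(-1)^n + (27/20)·3^n + (12/5)·(-2)^n.
At n = 12: a_12 = 727275.

727275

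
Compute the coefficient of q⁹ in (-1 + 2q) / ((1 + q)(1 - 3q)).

-4920

The denominator gives the recurrence a_n = 2a_(n−1) + 3a_(n−2) for n ≥ 2; the numerator fixes a_0 = -1, a_1 = 0.
Iterating: -1, 0, -3, -6, -21, -60, -183, -546, -1641, -4920, so a_9 = -4920.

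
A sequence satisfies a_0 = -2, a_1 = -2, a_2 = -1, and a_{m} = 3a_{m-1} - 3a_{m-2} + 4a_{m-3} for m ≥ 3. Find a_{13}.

-55694

The ordinary generating function has denominator 1 - 3y + 3y^2 - 4y^3.
Iterating the recurrence: a_0,…,a_{13} = -2, -2, -1, -5, -20, -49, -107, -254, -637, -1577, -3836, -9325, -22775, -55694.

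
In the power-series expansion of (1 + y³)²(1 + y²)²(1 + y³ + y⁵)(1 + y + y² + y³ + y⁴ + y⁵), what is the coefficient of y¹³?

(1 + y³)² has coefficients 1,0,0,2,0,0,1 for degrees 0…6.
(1 + y²)² has coefficients 1,0,2,0,1,0,0,0,0,0,0,0,0,0 for degrees 0…13.
Multiplying by (1 + y³ + y⁵) gives running coefficients 1,0,2,1,1,3,0,3,0,1,0,0,0,0 for degrees 0…13.
Finally multiplying by (1 + y + y² + y³ + y⁴ + y⁵), the product of all factors after the first has coefficients 1,1,3,4,5,8,7,10,8,8,7,4,4,1 for degrees 0…13.
[y¹³] = 1·1 + 2·7 + 1·10 = 25.

25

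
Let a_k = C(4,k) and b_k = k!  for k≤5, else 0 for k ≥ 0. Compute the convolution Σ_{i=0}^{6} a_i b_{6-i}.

The convolution is the x^6 coefficient of A(x)B(x).
Σ = 1·0 + 4·120 + 6·24 + 4·6 + 1·2 + 0·1 + 0·1 = 650.

650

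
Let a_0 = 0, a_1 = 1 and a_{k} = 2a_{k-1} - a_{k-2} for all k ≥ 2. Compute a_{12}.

12

The ordinary generating function has denominator 1 - 2q + q^2.
Iterating the recurrence: a_0,…,a_{12} = 0, 1, 2, 3, 4, 5, 6, 7, 8, 9, 10, 11, 12.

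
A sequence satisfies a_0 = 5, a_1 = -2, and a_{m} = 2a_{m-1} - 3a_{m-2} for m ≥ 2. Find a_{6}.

The ordinary generating function has denominator 1 - 2x + 3x^2.
Iterating the recurrence: a_0,…,a_{6} = 5, -2, -19, -32, -7, 82, 185.

185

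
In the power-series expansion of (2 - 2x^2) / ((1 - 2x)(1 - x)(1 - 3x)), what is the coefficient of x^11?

Partial fractions give a closed form: a_n = (-6)·2^n + (8)·3^n.
At n = 11: a_11 = 1404888.

1404888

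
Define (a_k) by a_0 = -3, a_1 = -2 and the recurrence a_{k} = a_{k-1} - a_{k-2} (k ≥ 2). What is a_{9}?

3

The ordinary generating function has denominator 1 - t + t^2.
Iterating the recurrence: a_0,…,a_{9} = -3, -2, 1, 3, 2, -1, -3, -2, 1, 3.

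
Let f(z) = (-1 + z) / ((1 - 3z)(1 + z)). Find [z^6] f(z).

The denominator gives the recurrence a_n = 2a_(n−1) + 3a_(n−2) for n ≥ 3; the numerator fixes a_0 = -1, a_1 = -1, a_2 = -5.
Iterating: -1, -1, -5, -13, -41, -121, -365, so a_6 = -365.

-365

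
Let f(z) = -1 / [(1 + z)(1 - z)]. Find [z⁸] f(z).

Partial fractions give a closed form: a_n = (-1/2)·(-1)^n + (-1/2)·1^n.
At n = 8: a_8 = -1.

-1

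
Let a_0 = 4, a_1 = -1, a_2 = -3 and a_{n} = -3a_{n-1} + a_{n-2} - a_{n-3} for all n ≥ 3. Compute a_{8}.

-1888

The ordinary generating function has denominator 1 + 3x - x^2 + x^3.
Iterating the recurrence: a_0,…,a_{8} = 4, -1, -3, 4, -14, 49, -165, 558, -1888.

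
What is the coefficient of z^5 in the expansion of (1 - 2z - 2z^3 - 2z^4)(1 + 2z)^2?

(1 - 2z - 2z^3 - 2z^4) has coefficients 1,-2,0,-2,-2 for degrees 0…4.
(1 + 2z)^2 has coefficients 1,4,4,0,0,0 for degrees 0…5.
[z^5] = 1·0 − 2·0 − 2·4 − 2·4 = -16.

-16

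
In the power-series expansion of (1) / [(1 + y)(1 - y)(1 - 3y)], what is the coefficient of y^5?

273

Partial fractions give a closed form: a_n = (1/8)·(-1)^n + (-1/4)·1^n + (9/8)·3^n.
At n = 5: a_5 = 273.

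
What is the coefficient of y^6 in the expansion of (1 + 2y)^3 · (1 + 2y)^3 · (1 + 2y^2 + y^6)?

545

(1 + 2y)^3 has coefficients 1,6,12,8 for degrees 0…3.
(1 + 2y)^3 has coefficients 1,6,12,8,0,0,0 for degrees 0…6.
Finally multiplying by (1 + 2y^2 + y^6), the product of all factors after the first has coefficients 1,6,14,20,24,16,1 for degrees 0…6.
[y^6] = 1·1 + 6·16 + 12·24 + 8·20 = 545.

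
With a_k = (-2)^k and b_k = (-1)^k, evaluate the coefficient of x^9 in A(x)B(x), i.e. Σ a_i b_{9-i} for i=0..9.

This is [x^9] in the product of the two ordinary generating functions.
Σ = 1·(-1) − 2·1 + 4·(-1) − 8·1 + 16·(-1) − 32·1 + 64·(-1) − 128·1 + 256·(-1) − 512·1 = -1023.

-1023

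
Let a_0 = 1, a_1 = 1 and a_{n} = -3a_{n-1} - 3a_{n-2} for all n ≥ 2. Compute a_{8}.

162

The ordinary generating function has denominator 1 + 3t + 3t^2.
Iterating the recurrence: a_0,…,a_{8} = 1, 1, -6, 15, -27, 36, -27, -27, 162.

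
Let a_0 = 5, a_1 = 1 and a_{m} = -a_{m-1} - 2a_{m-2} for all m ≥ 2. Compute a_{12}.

The ordinary generating function has denominator 1 + y + 2y^2.
Iterating the recurrence: a_0,…,a_{12} = 5, 1, -11, 9, 13, -31, 5, 57, -67, -47, 181, -87, -275.

-275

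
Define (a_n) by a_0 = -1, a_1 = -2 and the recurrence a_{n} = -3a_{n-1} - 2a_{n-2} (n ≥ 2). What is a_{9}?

-1532

The ordinary generating function has denominator 1 + 3y + 2y^2.
Iterating the recurrence: a_0,…,a_{9} = -1, -2, 8, -20, 44, -92, 188, -380, 764, -1532.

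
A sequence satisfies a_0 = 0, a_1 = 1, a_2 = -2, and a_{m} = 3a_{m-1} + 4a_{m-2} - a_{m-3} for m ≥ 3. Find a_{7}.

The ordinary generating function has denominator 1 - 3z - 4z^2 + z^3.
Iterating the recurrence: a_0,…,a_{7} = 0, 1, -2, -2, -15, -51, -211, -822.

-822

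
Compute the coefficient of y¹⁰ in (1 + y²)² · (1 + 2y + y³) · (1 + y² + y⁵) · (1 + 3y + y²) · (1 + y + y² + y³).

(1 + y²)² has coefficients 1,0,2,0,1 for degrees 0…4.
(1 + 2y + y³) has coefficients 1,2,0,1,0,0,0,0,0,0,0 for degrees 0…10.
Multiplying by (1 + y² + y⁵) gives running coefficients 1,2,1,3,0,2,2,0,1,0,0 for degrees 0…10.
Multiplying by (1 + 3y + y²) gives running coefficients 1,5,8,8,10,5,8,8,3,3,1 for degrees 0…10.
Finally multiplying by (1 + y + y² + y³), the product of all factors after the first has coefficients 1,6,14,22,31,31,31,31,24,22,15 for degrees 0…10.
[y¹⁰] = 1·15 + 2·24 + 1·31 = 94.

94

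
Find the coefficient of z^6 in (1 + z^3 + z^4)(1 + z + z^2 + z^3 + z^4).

(1 + z^3 + z^4) has coefficients 1,0,0,1,1 for degrees 0…4.
(1 + z + z^2 + z^3 + z^4) has coefficients 1,1,1,1,1,0,0 for degrees 0…6.
[z^6] = 1·0 + 1·1 + 1·1 = 2.

2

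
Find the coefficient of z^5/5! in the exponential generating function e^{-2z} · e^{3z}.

The EGF product rule gives c_5 = Σ_{k_1+k_2=5} C(5; k_1,k_2) · ∏ g_i(k_i), where e^{-2z} gives (-2)^k; e^{3z} gives (3)^k.
g_1(k) for k = 0…5: 1, -2, 4, -8, 16, -32.
g_2(k) for k = 0…5: 1, 3, 9, 27, 81, 243.
c_5 = Σ_k C(5,k)·g_1(k)·g_2(5−k) = 1·1·243 + 5·(-2)·81 + 10·4·27 + 10·(-8)·9 + 5·16·3 + 1·(-32)·1 = 243 − 810 + 1080 − 720 + 240 − 32 = 1.

1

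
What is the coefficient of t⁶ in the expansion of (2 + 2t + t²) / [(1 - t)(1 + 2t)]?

The denominator gives the recurrence a_n = −a_(n−1) + 2a_(n−2) for n ≥ 3; the numerator fixes a_0 = 2, a_1 = 0, a_2 = 5.
Iterating: 2, 0, 5, -5, 15, -25, 55, so a_6 = 55.

55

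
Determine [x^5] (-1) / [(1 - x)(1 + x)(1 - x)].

-3

The denominator gives the recurrence a_n = a_(n−1) + a_(n−2) − a_(n−3) for n ≥ 3; the numerator fixes a_0 = -1, a_1 = -1, a_2 = -2.
Iterating: -1, -1, -2, -2, -3, -3, so a_5 = -3.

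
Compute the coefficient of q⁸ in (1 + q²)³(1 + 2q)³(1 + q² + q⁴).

(1 + q²)³ has coefficients 1,0,3,0,3,0,1 for degrees 0…6.
(1 + 2q)³ has coefficients 1,6,12,8,0,0,0,0,0 for degrees 0…8.
Finally multiplying by (1 + q² + q⁴), the product of all factors after the first has coefficients 1,6,13,14,13,14,12,8,0 for degrees 0…8.
[q⁸] = 1·0 + 3·12 + 3·13 + 1·13 = 88.

88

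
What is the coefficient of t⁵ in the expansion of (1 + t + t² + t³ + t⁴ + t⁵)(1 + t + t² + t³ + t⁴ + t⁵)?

(1 + t + t² + t³ + t⁴ + t⁵) has coefficients 1,1,1,1,1,1 for degrees 0…5.
(1 + t + t² + t³ + t⁴ + t⁵) has coefficients 1,1,1,1,1,1 for degrees 0…5.
[t⁵] = 1·1 + 1·1 + 1·1 + 1·1 + 1·1 + 1·1 = 6.

6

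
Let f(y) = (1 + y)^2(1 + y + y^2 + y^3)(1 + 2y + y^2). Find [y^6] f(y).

(1 + y)^2 has coefficients 1,2,1 for degrees 0…2.
(1 + y + y^2 + y^3) has coefficients 1,1,1,1,0,0,0 for degrees 0…6.
Finally multiplying by (1 + 2y + y^2), the product of all factors after the first has coefficients 1,3,4,4,3,1,0 for degrees 0…6.
[y^6] = 1·0 + 2·1 + 1·3 = 5.

5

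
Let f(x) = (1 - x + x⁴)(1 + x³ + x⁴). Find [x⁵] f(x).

(1 - x + x⁴) has coefficients 1,-1,0,0,1 for degrees 0…4.
(1 + x³ + x⁴) has coefficients 1,0,0,1,1,0 for degrees 0…5.
[x⁵] = 1·0 − 1·1 + 1·0 = -1.

-1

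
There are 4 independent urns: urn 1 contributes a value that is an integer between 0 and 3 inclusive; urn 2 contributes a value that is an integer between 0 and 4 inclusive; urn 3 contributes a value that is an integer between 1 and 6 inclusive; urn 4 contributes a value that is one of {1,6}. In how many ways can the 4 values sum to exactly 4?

6

The generating function for the choices is (1 + z + z² + z³)·(1 + z + z² + z³ + z⁴)·(z + z² + z³ + z⁴ + z⁵ + z⁶)·(z + z⁶); the count is [z⁴].
(1 + z + z² + z³) has coefficients 1,1,1,1 for degrees 0…3.
(1 + z + z² + z³ + z⁴) has coefficients 1,1,1,1,1 for degrees 0…4.
Multiplying by (z + z² + z³ + z⁴ + z⁵ + z⁶) gives running coefficients 0,1,2,3,4 for degrees 0…4.
Finally multiplying by (z + z⁶), the product of all factors after the first has coefficients 0,0,1,2,3 for degrees 0…4.
[z⁴] = 1·3 + 1·2 + 1·1 + 1·0 = 6.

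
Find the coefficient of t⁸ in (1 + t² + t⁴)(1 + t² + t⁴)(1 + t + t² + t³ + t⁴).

(1 + t² + t⁴) has coefficients 1,0,1,0,1 for degrees 0…4.
(1 + t² + t⁴) has coefficients 1,0,1,0,1,0,0,0,0 for degrees 0…8.
Finally multiplying by (1 + t + t² + t³ + t⁴), the product of all factors after the first has coefficients 1,1,2,2,3,2,2,1,1 for degrees 0…8.
[t⁸] = 1·1 + 1·2 + 1·3 = 6.

6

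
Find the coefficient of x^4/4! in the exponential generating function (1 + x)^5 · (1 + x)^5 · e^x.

The EGF product rule gives c_4 = Σ_{k_1+k_2+k_3=4} C(4; k_1,k_2,k_3) · ∏ g_i(k_i), where (1+x)^5 gives the falling factorial (5)_k; (1+x)^5 gives the falling factorial (5)_k; e^x gives (1)^k.
g_1(k) for k = 0…4: 1, 5, 20, 60, 120.
g_2(k) for k = 0…4: 1, 5, 20, 60, 120.
g_3(k) for k = 0…4: 1, 1, 1, 1, 1.
First combine the last two factors: h(k) = Σ_j C(k,j)·g_2(j)·g_3(k−j) for k = 0…4: 1, 6, 31, 136, 501.
c_4 = Σ_k C(4,k)·g_1(k)·h(4−k) = 1·1·501 + 4·5·136 + 6·20·31 + 4·60·6 + 1·120·1 = 501 + 2720 + 3720 + 1440 + 120 = 8501.

8501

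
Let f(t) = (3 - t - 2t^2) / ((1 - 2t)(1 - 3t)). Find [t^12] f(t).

3880850

The denominator gives the recurrence a_n = 5a_(n−1) − 6a_(n−2) for n ≥ 3; the numerator fixes a_0 = 3, a_1 = 14, a_2 = 50.
Iterating: 3, 14, 50, 166, 530, 1654, 5090, 15526, 47090, 142294, 428930, 1290886, 3880850, so a_12 = 3880850.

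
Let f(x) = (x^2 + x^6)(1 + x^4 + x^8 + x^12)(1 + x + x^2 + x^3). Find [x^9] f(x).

2

(x^2 + x^6) has coefficients 0,0,1,0,0,0,1 for degrees 0…6.
(1 + x^4 + x^8 + x^12) has coefficients 1,0,0,0,1,0,0,0,1,0 for degrees 0…9.
Finally multiplying by (1 + x + x^2 + x^3), the product of all factors after the first has coefficients 1,1,1,1,1,1,1,1,1,1 for degrees 0…9.
[x^9] = 1·1 + 1·1 = 2.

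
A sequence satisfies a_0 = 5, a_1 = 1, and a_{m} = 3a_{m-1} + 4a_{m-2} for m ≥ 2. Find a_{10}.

1258295

The ordinary generating function has denominator 1 - 3y - 4y^2.
Iterating the recurrence: a_0,…,a_{10} = 5, 1, 23, 73, 311, 1225, 4919, 19657, 78647, 314569, 1258295.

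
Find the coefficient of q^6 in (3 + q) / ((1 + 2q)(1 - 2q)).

192

Partial fractions give a closed form: a_n = (5/4)·(-2)^n + (7/4)·2^n.
At n = 6: a_6 = 192.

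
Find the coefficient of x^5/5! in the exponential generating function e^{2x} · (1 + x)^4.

2512

The EGF product rule gives c_5 = Σ_{k_1+k_2=5} C(5; k_1,k_2) · ∏ g_i(k_i), where e^{2x} gives (2)^k; (1+x)^4 gives the falling factorial (4)_k.
g_1(k) for k = 0…5: 1, 2, 4, 8, 16, 32.
g_2(k) for k = 0…5: 1, 4, 12, 24, 24, 0.
c_5 = Σ_k C(5,k)·g_1(k)·g_2(5−k) = 5·2·24 + 10·4·24 + 10·8·12 + 5·16·4 + 1·32·1 = 240 + 960 + 960 + 320 + 32 = 2512.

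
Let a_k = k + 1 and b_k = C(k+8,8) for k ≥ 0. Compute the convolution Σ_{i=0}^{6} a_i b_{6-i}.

Write out a_i and b_{6-i} for i = 0,…,6 and sum the products.
Σ = 1·3003 + 2·1287 + 3·495 + 4·165 + 5·45 + 6·9 + 7·1 = 8008.

8008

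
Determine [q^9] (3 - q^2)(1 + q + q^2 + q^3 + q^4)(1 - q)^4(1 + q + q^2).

-5

(3 - q^2) has coefficients 3,0,-1 for degrees 0…2.
(1 + q + q^2 + q^3 + q^4) has coefficients 1,1,1,1,1,0,0,0,0,0 for degrees 0…9.
Multiplying by (1 - q)^4 gives running coefficients 1,-3,3,-1,0,-1,3,-3,1,0 for degrees 0…9.
Finally multiplying by (1 + q + q^2), the product of all factors after the first has coefficients 1,-2,1,-1,2,-2,2,-1,1,-2 for degrees 0…9.
[q^9] = 3·(-2) − 1·(-1) = -5.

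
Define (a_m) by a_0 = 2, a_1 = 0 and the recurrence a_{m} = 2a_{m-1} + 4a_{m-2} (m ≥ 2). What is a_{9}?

21504

The ordinary generating function has denominator 1 - 2z - 4z^2.
Iterating the recurrence: a_0,…,a_{9} = 2, 0, 8, 16, 64, 192, 640, 2048, 6656, 21504.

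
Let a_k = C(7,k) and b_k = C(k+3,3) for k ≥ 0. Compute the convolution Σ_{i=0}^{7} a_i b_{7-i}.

4048

The convolution is the t^7 coefficient of A(t)B(t).
Σ = 1·120 + 7·84 + 21·56 + 35·35 + 35·20 + 21·10 + 7·4 + 1·1 = 4048.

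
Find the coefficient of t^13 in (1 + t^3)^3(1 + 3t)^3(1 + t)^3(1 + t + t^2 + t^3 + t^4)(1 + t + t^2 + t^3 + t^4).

11080

(1 + t^3)^3 has coefficients 1,0,0,3,0,0,3,0,0,1 for degrees 0…9.
(1 + 3t)^3 has coefficients 1,9,27,27,0,0,0,0,0,0,0,0,0,0 for degrees 0…13.
Multiplying by (1 + t)^3 gives running coefficients 1,12,57,136,171,108,27,0,0,0,0,0,0,0 for degrees 0…13.
Multiplying by (1 + t + t^2 + t^3 + t^4) gives running coefficients 1,13,70,206,377,484,499,442,306,135,27,0,0,0 for degrees 0…13.
Finally multiplying by (1 + t + t^2 + t^3 + t^4), the product of all factors after the first has coefficients 1,14,84,290,667,1150,1636,2008,2108,1866,1409,910,468,162 for degrees 0…13.
[t^13] = 1·162 + 3·1409 + 3·2008 + 1·667 = 11080.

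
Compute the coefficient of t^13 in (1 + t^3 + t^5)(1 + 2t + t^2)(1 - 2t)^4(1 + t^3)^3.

-75

(1 + t^3 + t^5) has coefficients 1,0,0,1,0,1 for degrees 0…5.
(1 + 2t + t^2) has coefficients 1,2,1,0,0,0,0,0,0,0,0,0,0,0 for degrees 0…13.
Multiplying by (1 - 2t)^4 gives running coefficients 1,-6,9,8,-24,0,16,0,0,0,0,0,0,0 for degrees 0…13.
Finally multiplying by (1 + t^3)^3, the product of all factors after the first has coefficients 1,-6,9,11,-42,27,43,-90,27,73,-78,9,56,-24 for degrees 0…13.
[t^13] = 1·(-24) + 1·(-78) + 1·27 = -75.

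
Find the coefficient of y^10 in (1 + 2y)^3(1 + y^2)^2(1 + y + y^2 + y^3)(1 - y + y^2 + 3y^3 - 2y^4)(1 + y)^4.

(1 + 2y)^3 has coefficients 1,6,12,8 for degrees 0…3.
(1 + y^2)^2 has coefficients 1,0,2,0,1,0,0,0,0,0,0 for degrees 0…10.
Multiplying by (1 + y + y^2 + y^3) gives running coefficients 1,1,3,3,3,3,1,1,0,0,0 for degrees 0…10.
Multiplying by (1 - y + y^2 + 3y^3 - 2y^4) gives running coefficients 1,0,3,4,4,10,4,6,3,-2,1 for degrees 0…10.
Finally multiplying by (1 + y)^4, the product of all factors after the first has coefficients 1,4,9,20,39,62,87,102,95,72,39 for degrees 0…10.
[y^10] = 1·39 + 6·72 + 12·95 + 8·102 = 2427.

2427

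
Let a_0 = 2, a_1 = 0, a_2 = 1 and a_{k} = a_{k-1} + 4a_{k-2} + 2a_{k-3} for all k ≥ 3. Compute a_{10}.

4413

The ordinary generating function has denominator 1 - z - 4z^2 - 2z^3.
Iterating the recurrence: a_0,…,a_{10} = 2, 0, 1, 5, 9, 31, 77, 219, 589, 1619, 4413.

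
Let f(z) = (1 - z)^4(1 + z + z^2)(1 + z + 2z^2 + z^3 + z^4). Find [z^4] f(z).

(1 - z)^4 has coefficients 1,-4,6,-4,1 for degrees 0…4.
(1 + z + z^2) has coefficients 1,1,1,0,0 for degrees 0…4.
Finally multiplying by (1 + z + 2z^2 + z^3 + z^4), the product of all factors after the first has coefficients 1,2,4,4,4 for degrees 0…4.
[z^4] = 1·4 − 4·4 + 6·4 − 4·2 + 1·1 = 5.

5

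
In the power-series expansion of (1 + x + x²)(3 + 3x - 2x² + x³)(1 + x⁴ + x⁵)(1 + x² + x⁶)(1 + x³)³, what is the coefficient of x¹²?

(1 + x + x²) has coefficients 1,1,1 for degrees 0…2.
(3 + 3x - 2x² + x³) has coefficients 3,3,-2,1,0,0,0,0,0,0,0,0,0 for degrees 0…12.
Multiplying by (1 + x⁴ + x⁵) gives running coefficients 3,3,-2,1,3,6,1,-1,1,0,0,0,0 for degrees 0…12.
Multiplying by (1 + x² + x⁶) gives running coefficients 3,3,1,4,1,7,7,8,0,0,4,6,1 for degrees 0…12.
Finally multiplying by (1 + x³)³, the product of all factors after the first has coefficients 3,3,1,13,10,10,28,20,24,36,34,28,26 for degrees 0…12.
[x¹²] = 1·26 + 1·28 + 1·34 = 88.

88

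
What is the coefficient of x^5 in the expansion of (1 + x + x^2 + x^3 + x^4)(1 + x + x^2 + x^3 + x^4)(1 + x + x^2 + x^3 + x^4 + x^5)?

19

(1 + x + x^2 + x^3 + x^4) has coefficients 1,1,1,1,1 for degrees 0…4.
(1 + x + x^2 + x^3 + x^4) has coefficients 1,1,1,1,1,0 for degrees 0…5.
Finally multiplying by (1 + x + x^2 + x^3 + x^4 + x^5), the product of all factors after the first has coefficients 1,2,3,4,5,5 for degrees 0…5.
[x^5] = 1·5 + 1·5 + 1·4 + 1·3 + 1·2 = 19.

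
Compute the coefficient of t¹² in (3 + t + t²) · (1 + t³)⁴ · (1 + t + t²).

11

(3 + t + t²) has coefficients 3,1,1 for degrees 0…2.
(1 + t³)⁴ has coefficients 1,0,0,4,0,0,6,0,0,4,0,0,1 for degrees 0…12.
Finally multiplying by (1 + t + t²), the product of all factors after the first has coefficients 1,1,1,4,4,4,6,6,6,4,4,4,1 for degrees 0…12.
[t¹²] = 3·1 + 1·4 + 1·4 = 11.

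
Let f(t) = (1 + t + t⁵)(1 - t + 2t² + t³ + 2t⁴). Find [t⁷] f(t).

(1 + t + t⁵) has coefficients 1,1,0,0,0,1 for degrees 0…5.
(1 - t + 2t² + t³ + 2t⁴) has coefficients 1,-1,2,1,2,0,0,0 for degrees 0…7.
[t⁷] = 1·0 + 1·0 + 1·2 = 2.

2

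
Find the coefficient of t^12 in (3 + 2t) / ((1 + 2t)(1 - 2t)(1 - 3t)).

3492765

Partial fractions give a closed form: a_n = (2/5)·(-2)^n + (-4)·2^n + (33/5)·3^n.
At n = 12: a_12 = 3492765.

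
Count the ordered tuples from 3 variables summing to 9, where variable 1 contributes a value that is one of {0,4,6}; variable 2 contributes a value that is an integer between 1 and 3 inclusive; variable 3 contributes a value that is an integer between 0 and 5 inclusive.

The generating function for the choices is (1 + t^4 + t^6)·(t + t^2 + t^3)·(1 + t + t^2 + t^3 + t^4 + t^5); the count is [t^9].
(1 + t^4 + t^6) has coefficients 1,0,0,0,1,0,1 for degrees 0…6.
(t + t^2 + t^3) has coefficients 0,1,1,1,0,0,0,0,0,0 for degrees 0…9.
Finally multiplying by (1 + t + t^2 + t^3 + t^4 + t^5), the product of all factors after the first has coefficients 0,1,2,3,3,3,3,2,1,0 for degrees 0…9.
[t^9] = 1·0 + 1·3 + 1·3 = 6.

6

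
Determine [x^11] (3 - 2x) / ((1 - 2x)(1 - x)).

The denominator gives the recurrence a_n = 3a_(n−1) − 2a_(n−2) for n ≥ 3; the numerator fixes a_0 = 3, a_1 = 7, a_2 = 15.
Iterating: 3, 7, 15, 31, 63, 127, 255, 511, 1023, 2047, 4095, 8191, so a_11 = 8191.

8191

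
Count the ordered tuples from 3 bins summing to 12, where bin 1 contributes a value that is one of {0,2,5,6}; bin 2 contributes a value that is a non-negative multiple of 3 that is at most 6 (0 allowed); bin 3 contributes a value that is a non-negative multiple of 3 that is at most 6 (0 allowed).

The generating function for the choices is (1 + t² + t⁵ + t⁶)·(1 + t³ + t⁶)·(1 + t³ + t⁶); the count is [t¹²].
(1 + t² + t⁵ + t⁶) has coefficients 1,0,1,0,0,1,1 for degrees 0…6.
(1 + t³ + t⁶) has coefficients 1,0,0,1,0,0,1,0,0,0,0,0,0 for degrees 0…12.
Finally multiplying by (1 + t³ + t⁶), the product of all factors after the first has coefficients 1,0,0,2,0,0,3,0,0,2,0,0,1 for degrees 0…12.
[t¹²] = 1·1 + 1·0 + 1·0 + 1·3 = 4.

4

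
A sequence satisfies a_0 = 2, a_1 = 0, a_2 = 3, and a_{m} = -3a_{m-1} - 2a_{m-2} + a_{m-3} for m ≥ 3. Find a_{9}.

-77

The ordinary generating function has denominator 1 + 3z + 2z^2 - z^3.
Iterating the recurrence: a_0,…,a_{9} = 2, 0, 3, -7, 15, -28, 47, -70, 88, -77.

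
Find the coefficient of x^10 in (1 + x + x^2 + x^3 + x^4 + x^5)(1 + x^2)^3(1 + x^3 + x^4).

15

(1 + x + x^2 + x^3 + x^4 + x^5) has coefficients 1,1,1,1,1,1 for degrees 0…5.
(1 + x^2)^3 has coefficients 1,0,3,0,3,0,1,0,0,0,0 for degrees 0…10.
Finally multiplying by (1 + x^3 + x^4), the product of all factors after the first has coefficients 1,0,3,1,4,3,4,3,3,1,1 for degrees 0…10.
[x^10] = 1·1 + 1·1 + 1·3 + 1·3 + 1·4 + 1·3 = 15.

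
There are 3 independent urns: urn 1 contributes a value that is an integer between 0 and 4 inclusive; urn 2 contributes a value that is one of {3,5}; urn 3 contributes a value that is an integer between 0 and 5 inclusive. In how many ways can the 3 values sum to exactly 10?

8

The generating function for the choices is (1 + q + q² + q³ + q⁴)·(q³ + q⁵)·(1 + q + q² + q³ + q⁴ + q⁵); the count is [q¹⁰].
(1 + q + q² + q³ + q⁴) has coefficients 1,1,1,1,1 for degrees 0…4.
(q³ + q⁵) has coefficients 0,0,0,1,0,1,0,0,0,0,0 for degrees 0…10.
Finally multiplying by (1 + q + q² + q³ + q⁴ + q⁵), the product of all factors after the first has coefficients 0,0,0,1,1,2,2,2,2,1,1 for degrees 0…10.
[q¹⁰] = 1·1 + 1·1 + 1·2 + 1·2 + 1·2 = 8.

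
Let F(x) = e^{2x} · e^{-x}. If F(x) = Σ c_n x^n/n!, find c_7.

1

The EGF product rule gives c_7 = Σ_{k_1+k_2=7} C(7; k_1,k_2) · ∏ g_i(k_i), where e^{2x} gives (2)^k; e^{-x} gives (-1)^k.
g_1(k) for k = 0…7: 1, 2, 4, 8, 16, 32, 64, 128.
g_2(k) for k = 0…7: 1, -1, 1, -1, 1, -1, 1, -1.
c_7 = Σ_k C(7,k)·g_1(k)·g_2(7−k) = 1·1·(-1) + 7·2·1 + 21·4·(-1) + 35·8·1 + 35·16·(-1) + 21·32·1 + 7·64·(-1) + 1·128·1 = −1 + 14 − 84 + 280 − 560 + 672 − 448 + 128 = 1.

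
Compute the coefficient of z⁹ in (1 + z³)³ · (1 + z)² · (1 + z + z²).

(1 + z³)³ has coefficients 1,0,0,3,0,0,3,0,0,1 for degrees 0…9.
(1 + z)² has coefficients 1,2,1,0,0,0,0,0,0,0 for degrees 0…9.
Finally multiplying by (1 + z + z²), the product of all factors after the first has coefficients 1,3,4,3,1,0,0,0,0,0 for degrees 0…9.
[z⁹] = 1·0 + 3·0 + 3·3 + 1·1 = 10.

10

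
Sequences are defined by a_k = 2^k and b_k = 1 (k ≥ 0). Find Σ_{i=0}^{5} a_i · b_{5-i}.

63

The convolution is the t^5 coefficient of A(t)B(t).
Σ = 1·1 + 2·1 + 4·1 + 8·1 + 16·1 + 32·1 = 63.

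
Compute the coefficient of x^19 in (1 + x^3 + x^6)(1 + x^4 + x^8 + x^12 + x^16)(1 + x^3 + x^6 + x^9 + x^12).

4

(1 + x^3 + x^6) has coefficients 1,0,0,1,0,0,1 for degrees 0…6.
(1 + x^4 + x^8 + x^12 + x^16) has coefficients 1,0,0,0,1,0,0,0,1,0,0,0,1,0,0,0,1,0,0,0 for degrees 0…19.
Finally multiplying by (1 + x^3 + x^6 + x^9 + x^12), the product of all factors after the first has coefficients 1,0,0,1,1,0,1,1,1,1,1,1,2,1,1,1,2,1,1,1 for degrees 0…19.
[x^19] = 1·1 + 1·2 + 1·1 = 4.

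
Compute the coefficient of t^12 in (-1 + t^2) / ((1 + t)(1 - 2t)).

-2048

The denominator gives the recurrence a_n = a_(n−1) + 2a_(n−2) for n ≥ 3; the numerator fixes a_0 = -1, a_1 = -1, a_2 = -2.
Iterating: -1, -1, -2, -4, -8, -16, -32, -64, -128, -256, -512, -1024, -2048, so a_12 = -2048.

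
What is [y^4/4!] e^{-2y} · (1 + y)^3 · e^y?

The EGF product rule gives c_4 = Σ_{k_1+k_2+k_3=4} C(4; k_1,k_2,k_3) · ∏ g_i(k_i), where e^{-2y} gives (-2)^k; (1+y)^3 gives the falling factorial (3)_k; e^y gives (1)^k.
g_1(k) for k = 0…4: 1, -2, 4, -8, 16.
g_2(k) for k = 0…4: 1, 3, 6, 6, 0.
g_3(k) for k = 0…4: 1, 1, 1, 1, 1.
First combine the last two factors: h(k) = Σ_j C(k,j)·g_2(j)·g_3(k−j) for k = 0…4: 1, 4, 13, 34, 73.
c_4 = Σ_k C(4,k)·g_1(k)·h(4−k) = 1·1·73 + 4·(-2)·34 + 6·4·13 + 4·(-8)·4 + 1·16·1 = 73 − 272 + 312 − 128 + 16 = 1.

1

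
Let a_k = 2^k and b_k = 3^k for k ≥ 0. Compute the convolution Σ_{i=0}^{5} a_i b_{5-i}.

665

The convolution is the x^5 coefficient of A(x)B(x).
Σ = 1·243 + 2·81 + 4·27 + 8·9 + 16·3 + 32·1 = 665.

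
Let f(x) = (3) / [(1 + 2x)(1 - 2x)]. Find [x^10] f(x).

Partial fractions give a closed form: a_n = (3/2)·(-2)^n + (3/2)·2^n.
At n = 10: a_10 = 3072.

3072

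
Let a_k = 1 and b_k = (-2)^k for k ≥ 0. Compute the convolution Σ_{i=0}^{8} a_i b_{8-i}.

171

The convolution is the x^8 coefficient of A(x)B(x).
Σ = 1·256 + 1·(-128) + 1·64 + 1·(-32) + 1·16 + 1·(-8) + 1·4 + 1·(-2) + 1·1 = 171.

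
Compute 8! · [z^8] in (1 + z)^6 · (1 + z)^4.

The EGF product rule gives c_8 = Σ_{k_1+k_2=8} C(8; k_1,k_2) · ∏ g_i(k_i), where (1+z)^6 gives the falling factorial (6)_k; (1+z)^4 gives the falling factorial (4)_k.
g_1(k) for k = 0…8: 1, 6, 30, 120, 360, 720, 720, 0, 0.
g_2(k) for k = 0…8: 1, 4, 12, 24, 24, 0, 0, 0, 0.
c_8 = Σ_k C(8,k)·g_1(k)·g_2(8−k) = 70·360·24 + 56·720·24 + 28·720·12 = 604800 + 967680 + 241920 = 1814400.

1814400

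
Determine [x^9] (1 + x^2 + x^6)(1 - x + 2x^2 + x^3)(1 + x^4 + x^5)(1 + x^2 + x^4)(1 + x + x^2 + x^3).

29

(1 + x^2 + x^6) has coefficients 1,0,1,0,0,0,1 for degrees 0…6.
(1 - x + 2x^2 + x^3) has coefficients 1,-1,2,1,0,0,0,0,0,0 for degrees 0…9.
Multiplying by (1 + x^4 + x^5) gives running coefficients 1,-1,2,1,1,0,1,3,1,0 for degrees 0…9.
Multiplying by (1 + x^2 + x^4) gives running coefficients 1,-1,3,0,4,0,4,4,3,3 for degrees 0…9.
Finally multiplying by (1 + x + x^2 + x^3), the product of all factors after the first has coefficients 1,0,3,3,6,7,8,12,11,14 for degrees 0…9.
[x^9] = 1·14 + 1·12 + 1·3 = 29.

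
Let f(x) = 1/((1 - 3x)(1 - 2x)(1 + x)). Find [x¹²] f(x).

Partial fractions give a closed form: a_n = (9/4)·3^n + (-4/3)·2^n + (1/12)·(-1)^n.
At n = 12: a_12 = 1190281.

1190281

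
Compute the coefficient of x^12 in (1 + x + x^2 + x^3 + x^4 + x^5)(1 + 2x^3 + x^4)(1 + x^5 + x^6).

(1 + x + x^2 + x^3 + x^4 + x^5) has coefficients 1,1,1,1,1,1 for degrees 0…5.
(1 + 2x^3 + x^4) has coefficients 1,0,0,2,1,0,0,0,0,0,0,0,0 for degrees 0…12.
Finally multiplying by (1 + x^5 + x^6), the product of all factors after the first has coefficients 1,0,0,2,1,1,1,0,2,3,1,0,0 for degrees 0…12.
[x^12] = 1·0 + 1·0 + 1·1 + 1·3 + 1·2 + 1·0 = 6.

6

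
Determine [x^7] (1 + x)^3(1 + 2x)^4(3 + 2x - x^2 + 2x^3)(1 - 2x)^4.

(1 + x)^3 has coefficients 1,3,3,1 for degrees 0…3.
(1 + 2x)^4 has coefficients 1,8,24,32,16,0,0,0 for degrees 0…7.
Multiplying by (3 + 2x - x^2 + 2x^3) gives running coefficients 3,26,87,138,104,48,48,32 for degrees 0…7.
Finally multiplying by (1 - 2x)^4, the product of all factors after the first has coefficients 3,2,-49,-30,304,160,-864,-320 for degrees 0…7.
[x^7] = 1·(-320) + 3·(-864) + 3·160 + 1·304 = -2128.

-2128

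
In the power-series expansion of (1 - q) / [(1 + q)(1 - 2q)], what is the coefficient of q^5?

10

The denominator gives the recurrence a_n = a_(n−1) + 2a_(n−2) for n ≥ 3; the numerator fixes a_0 = 1, a_1 = 0, a_2 = 2.
Iterating: 1, 0, 2, 2, 6, 10, so a_5 = 10.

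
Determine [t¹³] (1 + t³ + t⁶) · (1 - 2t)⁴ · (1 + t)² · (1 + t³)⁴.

(1 + t³ + t⁶) has coefficients 1,0,0,1,0,0,1 for degrees 0…6.
(1 - 2t)⁴ has coefficients 1,-8,24,-32,16,0,0,0,0,0,0,0,0,0 for degrees 0…13.
Multiplying by (1 + t)² gives running coefficients 1,-6,9,8,-24,0,16,0,0,0,0,0,0,0 for degrees 0…13.
Finally multiplying by (1 + t³)⁴, the product of all factors after the first has coefficients 1,-6,9,12,-48,36,54,-132,54,116,-168,36,129,-102 for degrees 0…13.
[t¹³] = 1·(-102) + 1·(-168) + 1·(-132) = -402.

-402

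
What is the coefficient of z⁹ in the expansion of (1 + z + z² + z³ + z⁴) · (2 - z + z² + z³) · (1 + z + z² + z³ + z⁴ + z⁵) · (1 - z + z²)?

(1 + z + z² + z³ + z⁴) has coefficients 1,1,1,1,1 for degrees 0…4.
(2 - z + z² + z³) has coefficients 2,-1,1,1,0,0,0,0,0,0 for degrees 0…9.
Multiplying by (1 + z + z² + z³ + z⁴ + z⁵) gives running coefficients 2,1,2,3,3,3,1,2,1,0 for degrees 0…9.
Finally multiplying by (1 - z + z²), the product of all factors after the first has coefficients 2,-1,3,2,2,3,1,4,0,1 for degrees 0…9.
[z⁹] = 1·1 + 1·0 + 1·4 + 1·1 + 1·3 = 9.

9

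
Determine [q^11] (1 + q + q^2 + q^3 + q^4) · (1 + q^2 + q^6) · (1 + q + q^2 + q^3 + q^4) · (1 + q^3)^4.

(1 + q + q^2 + q^3 + q^4) has coefficients 1,1,1,1,1 for degrees 0…4.
(1 + q^2 + q^6) has coefficients 1,0,1,0,0,0,1,0,0,0,0,0 for degrees 0…11.
Multiplying by (1 + q + q^2 + q^3 + q^4) gives running coefficients 1,1,2,2,2,1,2,1,1,1,1,0 for degrees 0…11.
Finally multiplying by (1 + q^3)^4, the product of all factors after the first has coefficients 1,1,2,6,6,9,16,15,17,25,21,18 for degrees 0…11.
[q^11] = 1·18 + 1·21 + 1·25 + 1·17 + 1·15 = 96.

96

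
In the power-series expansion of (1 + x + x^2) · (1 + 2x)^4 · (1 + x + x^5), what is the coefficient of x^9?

72

(1 + x + x^2) has coefficients 1,1,1 for degrees 0…2.
(1 + 2x)^4 has coefficients 1,8,24,32,16,0,0,0,0,0 for degrees 0…9.
Finally multiplying by (1 + x + x^5), the product of all factors after the first has coefficients 1,9,32,56,48,17,8,24,32,16 for degrees 0…9.
[x^9] = 1·16 + 1·32 + 1·24 = 72.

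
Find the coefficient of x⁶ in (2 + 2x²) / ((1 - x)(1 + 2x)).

108

The denominator gives the recurrence a_n = −a_(n−1) + 2a_(n−2) for n ≥ 3; the numerator fixes a_0 = 2, a_1 = -2, a_2 = 8.
Iterating: 2, -2, 8, -12, 28, -52, 108, so a_6 = 108.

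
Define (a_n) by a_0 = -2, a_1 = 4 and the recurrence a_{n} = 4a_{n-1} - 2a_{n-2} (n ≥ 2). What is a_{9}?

115264

The ordinary generating function has denominator 1 - 4x + 2x^2.
Iterating the recurrence: a_0,…,a_{9} = -2, 4, 20, 72, 248, 848, 2896, 9888, 33760, 115264.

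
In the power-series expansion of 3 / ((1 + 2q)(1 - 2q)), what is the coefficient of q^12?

12288

Partial fractions give a closed form: a_n = (3/2)·(-2)^n + (3/2)·2^n.
At n = 12: a_12 = 12288.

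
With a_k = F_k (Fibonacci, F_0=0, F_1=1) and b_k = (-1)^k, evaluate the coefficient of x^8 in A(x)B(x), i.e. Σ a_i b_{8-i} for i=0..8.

This is [x^8] in the product of the two ordinary generating functions.
Σ = 0·1 + 1·(-1) + 1·1 + 2·(-1) + 3·1 + 5·(-1) + 8·1 + 13·(-1) + 21·1 = 12.

12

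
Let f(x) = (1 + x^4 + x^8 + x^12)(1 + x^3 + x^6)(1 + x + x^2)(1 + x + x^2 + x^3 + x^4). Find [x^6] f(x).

(1 + x^4 + x^8 + x^12) has coefficients 1,0,0,0,1,0,0 for degrees 0…6.
(1 + x^3 + x^6) has coefficients 1,0,0,1,0,0,1 for degrees 0…6.
Multiplying by (1 + x + x^2) gives running coefficients 1,1,1,1,1,1,1 for degrees 0…6.
Finally multiplying by (1 + x + x^2 + x^3 + x^4), the product of all factors after the first has coefficients 1,2,3,4,5,5,5 for degrees 0…6.
[x^6] = 1·5 + 1·3 = 8.

8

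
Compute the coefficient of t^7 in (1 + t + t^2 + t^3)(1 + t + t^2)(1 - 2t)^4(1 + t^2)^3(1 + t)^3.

-20

(1 + t + t^2 + t^3) has coefficients 1,1,1,1 for degrees 0…3.
(1 + t + t^2) has coefficients 1,1,1,0,0,0,0,0 for degrees 0…7.
Multiplying by (1 - 2t)^4 gives running coefficients 1,-7,17,-16,8,-16,16,0 for degrees 0…7.
Multiplying by (1 + t^2)^3 gives running coefficients 1,-7,20,-37,62,-85,92,-103 for degrees 0…7.
Finally multiplying by (1 + t)^3, the product of all factors after the first has coefficients 1,-4,2,3,4,10,-14,-20 for degrees 0…7.
[t^7] = 1·(-20) + 1·(-14) + 1·10 + 1·4 = -20.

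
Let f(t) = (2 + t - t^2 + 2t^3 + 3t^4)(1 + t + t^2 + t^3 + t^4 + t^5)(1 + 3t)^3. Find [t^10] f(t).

(2 + t - t^2 + 2t^3 + 3t^4) has coefficients 2,1,-1,2,3 for degrees 0…4.
(1 + t + t^2 + t^3 + t^4 + t^5) has coefficients 1,1,1,1,1,1,0,0,0,0,0 for degrees 0…10.
Finally multiplying by (1 + 3t)^3, the product of all factors after the first has coefficients 1,10,37,64,64,64,63,54,27,0,0 for degrees 0…10.
[t^10] = 2·0 + 1·0 − 1·27 + 2·54 + 3·63 = 270.

270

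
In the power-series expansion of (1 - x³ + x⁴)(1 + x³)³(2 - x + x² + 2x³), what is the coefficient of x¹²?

-3

(1 - x³ + x⁴) has coefficients 1,0,0,-1,1 for degrees 0…4.
(1 + x³)³ has coefficients 1,0,0,3,0,0,3,0,0,1,0,0,0 for degrees 0…12.
Finally multiplying by (2 - x + x² + 2x³), the product of all factors after the first has coefficients 2,-1,1,8,-3,3,12,-3,3,8,-1,1,2 for degrees 0…12.
[x¹²] = 1·2 − 1·8 + 1·3 = -3.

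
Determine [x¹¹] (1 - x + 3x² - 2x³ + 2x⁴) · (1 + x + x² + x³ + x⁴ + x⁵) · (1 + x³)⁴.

(1 - x + 3x² - 2x³ + 2x⁴) has coefficients 1,-1,3,-2,2 for degrees 0…4.
(1 + x + x² + x³ + x⁴ + x⁵) has coefficients 1,1,1,1,1,1,0,0,0,0,0,0 for degrees 0…11.
Finally multiplying by (1 + x³)⁴, the product of all factors after the first has coefficients 1,1,1,5,5,5,10,10,10,10,10,10 for degrees 0…11.
[x¹¹] = 1·10 − 1·10 + 3·10 − 2·10 + 2·10 = 30.

30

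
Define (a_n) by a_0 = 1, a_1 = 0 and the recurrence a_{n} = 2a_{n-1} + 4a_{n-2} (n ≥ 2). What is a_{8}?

3328

The ordinary generating function has denominator 1 - 2q - 4q^2.
Iterating the recurrence: a_0,…,a_{8} = 1, 0, 4, 8, 32, 96, 320, 1024, 3328.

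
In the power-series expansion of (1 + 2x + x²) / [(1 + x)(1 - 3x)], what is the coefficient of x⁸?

8748

The denominator gives the recurrence a_n = 2a_(n−1) + 3a_(n−2) for n ≥ 3; the numerator fixes a_0 = 1, a_1 = 4, a_2 = 12.
Iterating: 1, 4, 12, 36, 108, 324, 972, 2916, 8748, so a_8 = 8748.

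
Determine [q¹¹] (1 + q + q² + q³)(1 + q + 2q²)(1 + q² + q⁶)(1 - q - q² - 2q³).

(1 + q + q² + q³) has coefficients 1,1,1,1 for degrees 0…3.
(1 + q + 2q²) has coefficients 1,1,2,0,0,0,0,0,0,0,0,0 for degrees 0…11.
Multiplying by (1 + q² + q⁶) gives running coefficients 1,1,3,1,2,0,1,1,2,0,0,0 for degrees 0…11.
Finally multiplying by (1 - q - q² - 2q³), the product of all factors after the first has coefficients 1,0,1,-5,-4,-9,-3,-4,0,-5,-4,-4 for degrees 0…11.
[q¹¹] = 1·(-4) + 1·(-4) + 1·(-5) + 1·0 = -13.

-13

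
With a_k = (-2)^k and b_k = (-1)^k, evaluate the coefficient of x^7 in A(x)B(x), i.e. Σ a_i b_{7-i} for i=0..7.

The convolution is the x^7 coefficient of A(x)B(x).
Σ = 1·(-1) − 2·1 + 4·(-1) − 8·1 + 16·(-1) − 32·1 + 64·(-1) − 128·1 = -255.

-255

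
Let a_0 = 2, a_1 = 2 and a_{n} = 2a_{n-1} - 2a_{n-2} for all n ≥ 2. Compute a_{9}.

The ordinary generating function has denominator 1 - 2z + 2z^2.
Iterating the recurrence: a_0,…,a_{9} = 2, 2, 0, -4, -8, -8, 0, 16, 32, 32.

32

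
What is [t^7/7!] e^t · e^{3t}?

The EGF product rule gives c_7 = Σ_{k_1+k_2=7} C(7; k_1,k_2) · ∏ g_i(k_i), where e^t gives (1)^k; e^{3t} gives (3)^k.
g_1(k) for k = 0…7: 1, 1, 1, 1, 1, 1, 1, 1.
g_2(k) for k = 0…7: 1, 3, 9, 27, 81, 243, 729, 2187.
c_7 = Σ_k C(7,k)·g_1(k)·g_2(7−k) = 1·1·2187 + 7·1·729 + 21·1·243 + 35·1·81 + 35·1·27 + 21·1·9 + 7·1·3 + 1·1·1 = 2187 + 5103 + 5103 + 2835 + 945 + 189 + 21 + 1 = 16384.

16384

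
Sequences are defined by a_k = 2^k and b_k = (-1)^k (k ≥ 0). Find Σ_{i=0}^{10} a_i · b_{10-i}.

683

The convolution is the x^10 coefficient of A(x)B(x).
Σ = 1·1 + 2·(-1) + 4·1 + 8·(-1) + 16·1 + 32·(-1) + 64·1 + 128·(-1) + 256·1 + 512·(-1) + 1024·1 = 683.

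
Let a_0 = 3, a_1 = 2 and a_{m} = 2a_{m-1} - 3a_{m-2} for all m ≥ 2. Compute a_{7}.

116

The ordinary generating function has denominator 1 - 2y + 3y^2.
Iterating the recurrence: a_0,…,a_{7} = 3, 2, -5, -16, -17, 14, 79, 116.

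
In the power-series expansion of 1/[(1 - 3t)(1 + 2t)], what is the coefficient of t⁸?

The denominator gives the recurrence a_n = a_(n−1) + 6a_(n−2) for n ≥ 2; the numerator fixes a_0 = 1, a_1 = 1.
Iterating: 1, 1, 7, 13, 55, 133, 463, 1261, 4039, so a_8 = 4039.

4039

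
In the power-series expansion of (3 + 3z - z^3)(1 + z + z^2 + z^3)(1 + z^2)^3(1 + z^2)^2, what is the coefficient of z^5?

(3 + 3z - z^3) has coefficients 3,3,0,-1 for degrees 0…3.
(1 + z + z^2 + z^3) has coefficients 1,1,1,1,0,0 for degrees 0…5.
Multiplying by (1 + z^2)^3 gives running coefficients 1,1,4,4,6,6 for degrees 0…5.
Finally multiplying by (1 + z^2)^2, the product of all factors after the first has coefficients 1,1,6,6,15,15 for degrees 0…5.
[z^5] = 3·15 + 3·15 − 1·6 = 84.

84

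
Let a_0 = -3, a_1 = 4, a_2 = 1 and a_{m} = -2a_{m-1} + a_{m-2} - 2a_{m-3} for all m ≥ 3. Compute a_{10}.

-7183

The ordinary generating function has denominator 1 + 2q - q^2 + 2q^3.
Iterating the recurrence: a_0,…,a_{10} = -3, 4, 1, 8, -23, 52, -143, 384, -1015, 2700, -7183.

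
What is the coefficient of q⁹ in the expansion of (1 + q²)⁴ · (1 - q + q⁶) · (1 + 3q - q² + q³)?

(1 + q²)⁴ has coefficients 1,0,4,0,6,0,4,0,1 for degrees 0…8.
(1 - q + q⁶) has coefficients 1,-1,0,0,0,0,1,0,0,0 for degrees 0…9.
Finally multiplying by (1 + 3q - q² + q³), the product of all factors after the first has coefficients 1,2,-4,2,-1,0,1,3,-1,1 for degrees 0…9.
[q⁹] = 1·1 + 4·3 + 6·0 + 4·2 + 1·2 = 23.

23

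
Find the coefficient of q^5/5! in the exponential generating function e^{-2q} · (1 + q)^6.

-32

The EGF product rule gives c_5 = Σ_{k_1+k_2=5} C(5; k_1,k_2) · ∏ g_i(k_i), where e^{-2q} gives (-2)^k; (1+q)^6 gives the falling factorial (6)_k.
g_1(k) for k = 0…5: 1, -2, 4, -8, 16, -32.
g_2(k) for k = 0…5: 1, 6, 30, 120, 360, 720.
c_5 = Σ_k C(5,k)·g_1(k)·g_2(5−k) = 1·1·720 + 5·(-2)·360 + 10·4·120 + 10·(-8)·30 + 5·16·6 + 1·(-32)·1 = 720 − 3600 + 4800 − 2400 + 480 − 32 = -32.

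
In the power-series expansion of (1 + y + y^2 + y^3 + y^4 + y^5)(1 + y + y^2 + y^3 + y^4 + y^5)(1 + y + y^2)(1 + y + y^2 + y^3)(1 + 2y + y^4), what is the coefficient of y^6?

146

(1 + y + y^2 + y^3 + y^4 + y^5) has coefficients 1,1,1,1,1,1 for degrees 0…5.
(1 + y + y^2 + y^3 + y^4 + y^5) has coefficients 1,1,1,1,1,1,0 for degrees 0…6.
Multiplying by (1 + y + y^2) gives running coefficients 1,2,3,3,3,3,2 for degrees 0…6.
Multiplying by (1 + y + y^2 + y^3) gives running coefficients 1,3,6,9,11,12,11 for degrees 0…6.
Finally multiplying by (1 + 2y + y^4), the product of all factors after the first has coefficients 1,5,12,21,30,37,41 for degrees 0…6.
[y^6] = 1·41 + 1·37 + 1·30 + 1·21 + 1·12 + 1·5 = 146.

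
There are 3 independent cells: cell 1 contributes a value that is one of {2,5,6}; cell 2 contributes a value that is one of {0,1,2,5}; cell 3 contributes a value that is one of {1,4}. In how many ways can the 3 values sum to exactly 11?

The generating function for the choices is (z^2 + z^5 + z^6)·(1 + z + z^2 + z^5)·(z + z^4); the count is [z^11].
(z^2 + z^5 + z^6) has coefficients 0,0,1,0,0,1,1 for degrees 0…6.
(1 + z + z^2 + z^5) has coefficients 1,1,1,0,0,1,0,0,0,0,0,0 for degrees 0…11.
Finally multiplying by (z + z^4), the product of all factors after the first has coefficients 0,1,1,1,1,1,2,0,0,1,0,0 for degrees 0…11.
[z^11] = 1·1 + 1·2 + 1·1 = 4.

4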